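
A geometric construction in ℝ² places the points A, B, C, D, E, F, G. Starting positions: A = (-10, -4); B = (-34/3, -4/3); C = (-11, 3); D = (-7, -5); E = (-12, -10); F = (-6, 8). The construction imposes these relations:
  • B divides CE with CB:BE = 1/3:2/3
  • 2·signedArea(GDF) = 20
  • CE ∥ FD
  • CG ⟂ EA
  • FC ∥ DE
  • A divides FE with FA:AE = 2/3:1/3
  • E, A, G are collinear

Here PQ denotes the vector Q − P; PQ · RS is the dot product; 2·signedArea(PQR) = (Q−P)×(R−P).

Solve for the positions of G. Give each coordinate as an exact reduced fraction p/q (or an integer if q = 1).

G = (-8, 2)

1. G_x = -8  [E, A, G are collinear ∩ CG ⟂ EA]
2. G_y = 2  [E, A, G are collinear ∩ CG ⟂ EA]
   → G = (-8, 2)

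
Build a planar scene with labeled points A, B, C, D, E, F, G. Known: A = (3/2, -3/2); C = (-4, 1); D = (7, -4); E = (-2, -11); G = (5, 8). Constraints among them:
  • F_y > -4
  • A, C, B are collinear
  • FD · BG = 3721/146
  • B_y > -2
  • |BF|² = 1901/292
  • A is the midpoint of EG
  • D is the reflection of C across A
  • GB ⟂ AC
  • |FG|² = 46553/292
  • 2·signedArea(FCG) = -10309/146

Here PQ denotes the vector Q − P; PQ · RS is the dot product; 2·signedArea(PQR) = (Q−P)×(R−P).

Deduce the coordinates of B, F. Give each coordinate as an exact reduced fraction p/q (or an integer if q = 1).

B = (60/73, -87/73)
F = (17/146, -266/73)

1. B_x = 60/73  [A, C, B are collinear ∩ GB ⟂ AC]
2. B_y = -87/73  [A, C, B are collinear ∩ GB ⟂ AC]
   → B = (60/73, -87/73)
3. F_x = 17/146  [2·signedArea(FCG) = -10309/146 ∩ FD · BG = 3721/146]
4. F_y = -266/73  [2·signedArea(FCG) = -10309/146 ∩ FD · BG = 3721/146]
   → F = (17/146, -266/73)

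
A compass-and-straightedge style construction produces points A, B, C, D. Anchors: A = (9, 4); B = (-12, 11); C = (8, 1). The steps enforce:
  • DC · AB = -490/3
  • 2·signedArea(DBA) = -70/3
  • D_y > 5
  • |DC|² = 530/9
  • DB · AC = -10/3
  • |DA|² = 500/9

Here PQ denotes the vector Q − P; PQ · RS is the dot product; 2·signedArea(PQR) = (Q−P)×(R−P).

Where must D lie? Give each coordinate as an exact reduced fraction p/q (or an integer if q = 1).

1. D_x = 5/3  [2·signedArea(DBA) = -70/3 ∩ DC · AB = -490/3]
2. D_y = 16/3  [2·signedArea(DBA) = -70/3 ∩ DC · AB = -490/3]
   → D = (5/3, 16/3)

D = (5/3, 16/3)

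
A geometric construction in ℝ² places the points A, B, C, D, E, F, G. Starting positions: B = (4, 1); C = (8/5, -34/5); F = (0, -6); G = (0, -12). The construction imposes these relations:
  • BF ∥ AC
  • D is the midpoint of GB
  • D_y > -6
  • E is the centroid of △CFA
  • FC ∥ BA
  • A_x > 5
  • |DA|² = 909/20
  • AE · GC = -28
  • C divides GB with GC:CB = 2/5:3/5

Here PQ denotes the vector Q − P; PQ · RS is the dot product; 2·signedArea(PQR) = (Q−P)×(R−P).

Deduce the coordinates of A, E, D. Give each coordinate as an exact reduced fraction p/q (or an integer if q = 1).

A = (28/5, 1/5)
D = (2, -11/2)
E = (12/5, -21/5)

1. A_x = 28/5  [BF ∥ AC ∩ FC ∥ BA]
2. A_y = 1/5  [BF ∥ AC ∩ FC ∥ BA]
   → A = (28/5, 1/5)
3. E_x = 12/5  [E is the centroid of △CFA]
4. E_y = -21/5  [E is the centroid of △CFA]
   → E = (12/5, -21/5)
5. D_x = 2  [D is the midpoint of GB]
6. D_y = -11/2  [D is the midpoint of GB]
   → D = (2, -11/2)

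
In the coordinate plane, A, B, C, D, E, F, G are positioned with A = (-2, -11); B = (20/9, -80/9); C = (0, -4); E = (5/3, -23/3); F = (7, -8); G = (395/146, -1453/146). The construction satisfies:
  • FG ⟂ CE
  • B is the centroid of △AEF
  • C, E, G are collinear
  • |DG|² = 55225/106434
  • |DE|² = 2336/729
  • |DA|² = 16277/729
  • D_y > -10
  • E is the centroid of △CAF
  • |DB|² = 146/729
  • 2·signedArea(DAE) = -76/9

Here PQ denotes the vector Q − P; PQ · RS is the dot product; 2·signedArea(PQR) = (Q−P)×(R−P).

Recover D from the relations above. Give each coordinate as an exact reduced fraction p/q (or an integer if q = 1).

D = (65/27, -251/27)

1. D_x = 65/27  [line -10/3·x + 11/3·y + 379/9 = 0 ∩ |DA|² = 16277/729]
2. D_y = -251/27  [line -10/3·x + 11/3·y + 379/9 = 0 ∩ |DA|² = 16277/729]
   → D = (65/27, -251/27)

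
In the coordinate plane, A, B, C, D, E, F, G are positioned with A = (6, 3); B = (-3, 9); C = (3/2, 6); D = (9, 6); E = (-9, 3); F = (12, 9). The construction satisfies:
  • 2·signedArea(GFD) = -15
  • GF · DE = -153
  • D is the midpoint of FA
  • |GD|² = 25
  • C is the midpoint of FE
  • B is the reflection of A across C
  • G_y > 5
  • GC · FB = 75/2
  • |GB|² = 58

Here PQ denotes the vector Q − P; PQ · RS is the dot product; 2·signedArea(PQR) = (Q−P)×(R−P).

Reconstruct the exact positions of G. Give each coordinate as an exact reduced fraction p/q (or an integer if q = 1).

G = (4, 6)

1. G_x = 4  [GC · FB = 75/2 ∩ 2·signedArea(GFD) = -15]
2. G_y = 6  [GC · FB = 75/2 ∩ 2·signedArea(GFD) = -15]
   → G = (4, 6)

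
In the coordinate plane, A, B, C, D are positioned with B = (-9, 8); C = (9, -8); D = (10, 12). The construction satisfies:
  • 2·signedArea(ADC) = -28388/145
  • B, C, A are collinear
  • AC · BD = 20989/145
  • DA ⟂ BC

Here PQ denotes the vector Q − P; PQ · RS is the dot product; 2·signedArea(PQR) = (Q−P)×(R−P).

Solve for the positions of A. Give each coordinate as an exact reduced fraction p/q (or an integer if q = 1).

A = (-54/145, 48/145)

1. A_x = -54/145  [B, C, A are collinear ∩ DA ⟂ BC]
2. A_y = 48/145  [B, C, A are collinear ∩ DA ⟂ BC]
   → A = (-54/145, 48/145)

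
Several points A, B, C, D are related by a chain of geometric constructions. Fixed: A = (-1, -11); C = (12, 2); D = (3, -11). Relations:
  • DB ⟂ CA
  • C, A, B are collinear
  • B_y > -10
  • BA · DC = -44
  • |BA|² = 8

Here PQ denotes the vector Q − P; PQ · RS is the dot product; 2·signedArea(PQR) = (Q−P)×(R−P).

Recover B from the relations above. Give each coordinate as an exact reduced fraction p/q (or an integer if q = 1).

1. B_x = 1  [C, A, B are collinear ∩ DB ⟂ CA]
2. B_y = -9  [C, A, B are collinear ∩ DB ⟂ CA]
   → B = (1, -9)

B = (1, -9)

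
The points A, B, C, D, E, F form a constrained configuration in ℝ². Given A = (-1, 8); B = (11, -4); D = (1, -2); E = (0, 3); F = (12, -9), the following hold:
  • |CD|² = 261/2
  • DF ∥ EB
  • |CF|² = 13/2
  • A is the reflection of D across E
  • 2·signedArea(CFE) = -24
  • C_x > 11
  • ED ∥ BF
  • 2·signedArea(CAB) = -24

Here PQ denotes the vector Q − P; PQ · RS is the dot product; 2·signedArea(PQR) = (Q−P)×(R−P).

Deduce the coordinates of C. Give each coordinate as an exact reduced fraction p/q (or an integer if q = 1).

C = (23/2, -13/2)

1. C_x = 23/2  [line 12·x + 12·y + -60 = 0 ∩ |CD|² = 261/2]
2. C_y = -13/2  [line 12·x + 12·y + -60 = 0 ∩ |CD|² = 261/2]
   → C = (23/2, -13/2)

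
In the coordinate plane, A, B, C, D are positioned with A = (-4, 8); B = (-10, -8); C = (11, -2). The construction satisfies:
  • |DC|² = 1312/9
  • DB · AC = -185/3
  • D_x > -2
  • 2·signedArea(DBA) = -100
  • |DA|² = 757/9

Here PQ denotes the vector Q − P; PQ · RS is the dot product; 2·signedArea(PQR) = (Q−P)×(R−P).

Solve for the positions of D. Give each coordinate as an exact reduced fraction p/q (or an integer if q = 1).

D = (-1, -2/3)

1. D_x = -1  [DB · AC = -185/3 ∩ 2·signedArea(DBA) = -100]
2. D_y = -2/3  [DB · AC = -185/3 ∩ 2·signedArea(DBA) = -100]
   → D = (-1, -2/3)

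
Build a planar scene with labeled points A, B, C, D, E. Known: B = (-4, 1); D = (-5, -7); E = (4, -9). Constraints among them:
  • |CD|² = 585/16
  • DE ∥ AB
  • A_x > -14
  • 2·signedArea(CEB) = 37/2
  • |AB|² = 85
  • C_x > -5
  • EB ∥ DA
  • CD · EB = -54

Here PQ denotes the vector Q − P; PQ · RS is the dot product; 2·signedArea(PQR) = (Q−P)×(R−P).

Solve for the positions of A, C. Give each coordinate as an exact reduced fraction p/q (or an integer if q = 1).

1. A_x = -13  [DE ∥ AB ∩ EB ∥ DA]
2. A_y = 3  [DE ∥ AB ∩ EB ∥ DA]
   → A = (-13, 3)
3. C_x = -17/4  [CD · EB = -54 ∩ 2·signedArea(CEB) = 37/2]
4. C_y = -1  [CD · EB = -54 ∩ 2·signedArea(CEB) = 37/2]
   → C = (-17/4, -1)

A = (-13, 3)
C = (-17/4, -1)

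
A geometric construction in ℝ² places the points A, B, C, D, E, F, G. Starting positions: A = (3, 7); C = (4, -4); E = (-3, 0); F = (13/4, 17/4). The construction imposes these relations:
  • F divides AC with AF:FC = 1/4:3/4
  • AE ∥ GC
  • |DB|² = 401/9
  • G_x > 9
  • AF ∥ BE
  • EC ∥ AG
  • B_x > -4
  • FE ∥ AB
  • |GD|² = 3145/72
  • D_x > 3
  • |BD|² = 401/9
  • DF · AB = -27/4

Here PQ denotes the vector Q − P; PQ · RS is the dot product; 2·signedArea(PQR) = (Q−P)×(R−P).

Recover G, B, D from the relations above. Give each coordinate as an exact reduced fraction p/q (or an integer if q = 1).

B = (-13/4, 11/4)
D = (41/12, 29/12)
G = (10, 3)

1. G_x = 10  [AE ∥ GC ∩ EC ∥ AG]
2. G_y = 3  [AE ∥ GC ∩ EC ∥ AG]
   → G = (10, 3)
3. B_x = -13/4  [AF ∥ BE ∩ FE ∥ AB]
4. B_y = 11/4  [AF ∥ BE ∩ FE ∥ AB]
   → B = (-13/4, 11/4)
5. D_x = 41/12  [line 25/4·x + 17/4·y + -253/8 = 0 ∩ |DB|² = 401/9]
6. D_y = 29/12  [line 25/4·x + 17/4·y + -253/8 = 0 ∩ |DB|² = 401/9]
   → D = (41/12, 29/12)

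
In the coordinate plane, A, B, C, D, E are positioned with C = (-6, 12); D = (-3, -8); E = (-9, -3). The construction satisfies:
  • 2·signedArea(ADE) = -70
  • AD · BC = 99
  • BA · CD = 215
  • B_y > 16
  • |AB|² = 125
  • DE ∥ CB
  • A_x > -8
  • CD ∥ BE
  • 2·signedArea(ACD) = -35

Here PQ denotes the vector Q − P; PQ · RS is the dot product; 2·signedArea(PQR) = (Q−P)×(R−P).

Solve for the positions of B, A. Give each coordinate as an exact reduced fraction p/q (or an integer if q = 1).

A = (-7, 7)
B = (-12, 17)

1. B_x = -12  [CD ∥ BE ∩ DE ∥ CB]
2. B_y = 17  [CD ∥ BE ∩ DE ∥ CB]
   → B = (-12, 17)
3. A_x = -7  [2·signedArea(ADE) = -70 ∩ BA · CD = 215]
4. A_y = 7  [2·signedArea(ADE) = -70 ∩ BA · CD = 215]
   → A = (-7, 7)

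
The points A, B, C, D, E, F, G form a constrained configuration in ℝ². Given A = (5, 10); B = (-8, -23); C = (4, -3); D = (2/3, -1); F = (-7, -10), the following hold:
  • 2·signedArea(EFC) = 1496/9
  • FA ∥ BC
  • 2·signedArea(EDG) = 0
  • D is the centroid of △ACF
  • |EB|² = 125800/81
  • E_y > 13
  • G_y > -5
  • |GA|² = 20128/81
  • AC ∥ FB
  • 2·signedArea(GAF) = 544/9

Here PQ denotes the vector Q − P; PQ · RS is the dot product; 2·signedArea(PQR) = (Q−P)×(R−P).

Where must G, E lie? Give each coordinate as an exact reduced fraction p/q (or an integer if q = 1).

1. E_x = 58/9  [line -7·x + 11·y + -947/9 = 0 ∩ |EB|² = 125800/81]
2. E_y = 41/3  [line -7·x + 11·y + -947/9 = 0 ∩ |EB|² = 125800/81]
   → E = (58/9, 41/3)
3. G_x = -7/9  [2·signedArea(GAF) = 544/9 ∩ 2·signedArea(EDG) = 0]
4. G_y = -14/3  [2·signedArea(GAF) = 544/9 ∩ 2·signedArea(EDG) = 0]
   → G = (-7/9, -14/3)

E = (58/9, 41/3)
G = (-7/9, -14/3)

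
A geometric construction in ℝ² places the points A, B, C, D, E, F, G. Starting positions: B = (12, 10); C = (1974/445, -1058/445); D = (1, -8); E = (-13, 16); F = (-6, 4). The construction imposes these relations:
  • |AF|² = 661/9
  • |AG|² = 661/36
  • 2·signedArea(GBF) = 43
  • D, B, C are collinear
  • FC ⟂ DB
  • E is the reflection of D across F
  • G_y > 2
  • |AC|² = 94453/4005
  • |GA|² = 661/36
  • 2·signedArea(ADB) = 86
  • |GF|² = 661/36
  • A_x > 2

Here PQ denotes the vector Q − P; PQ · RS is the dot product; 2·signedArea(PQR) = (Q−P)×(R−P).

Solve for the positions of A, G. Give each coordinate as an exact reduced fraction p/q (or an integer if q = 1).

A = (7/3, 2)
G = (-11/6, 3)

1. A_x = 7/3  [line -18·x + 11·y + 20 = 0 ∩ |AC|² = 94453/4005]
2. A_y = 2  [line -18·x + 11·y + 20 = 0 ∩ |AC|² = 94453/4005]
   → A = (7/3, 2)
3. G_x = -11/6  [line 6·x + -18·y + 65 = 0 ∩ |GF|² = 661/36]
4. G_y = 3  [line 6·x + -18·y + 65 = 0 ∩ |GF|² = 661/36]
   → G = (-11/6, 3)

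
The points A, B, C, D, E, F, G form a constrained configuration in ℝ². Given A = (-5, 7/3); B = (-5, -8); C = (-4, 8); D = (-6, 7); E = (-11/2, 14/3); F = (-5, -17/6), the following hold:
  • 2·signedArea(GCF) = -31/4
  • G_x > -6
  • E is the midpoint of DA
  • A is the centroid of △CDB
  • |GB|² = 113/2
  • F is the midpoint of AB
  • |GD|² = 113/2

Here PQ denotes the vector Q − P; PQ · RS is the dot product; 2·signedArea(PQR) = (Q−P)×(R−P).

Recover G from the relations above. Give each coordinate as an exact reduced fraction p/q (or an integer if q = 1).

1. G_x = -11/2  [line 65/6·x + -1·y + 709/12 = 0 ∩ |GB|² = 113/2]
2. G_y = -1/2  [line 65/6·x + -1·y + 709/12 = 0 ∩ |GB|² = 113/2]
   → G = (-11/2, -1/2)

G = (-11/2, -1/2)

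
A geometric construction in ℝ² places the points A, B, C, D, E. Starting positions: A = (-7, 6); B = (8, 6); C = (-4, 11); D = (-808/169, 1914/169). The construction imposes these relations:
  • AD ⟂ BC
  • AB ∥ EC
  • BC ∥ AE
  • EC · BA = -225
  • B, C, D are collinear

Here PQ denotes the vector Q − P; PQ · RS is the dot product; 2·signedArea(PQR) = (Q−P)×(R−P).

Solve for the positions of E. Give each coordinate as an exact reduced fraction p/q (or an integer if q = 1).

E = (-19, 11)

1. E_x = -19  [AB ∥ EC ∩ BC ∥ AE]
2. E_y = 11  [AB ∥ EC ∩ BC ∥ AE]
   → E = (-19, 11)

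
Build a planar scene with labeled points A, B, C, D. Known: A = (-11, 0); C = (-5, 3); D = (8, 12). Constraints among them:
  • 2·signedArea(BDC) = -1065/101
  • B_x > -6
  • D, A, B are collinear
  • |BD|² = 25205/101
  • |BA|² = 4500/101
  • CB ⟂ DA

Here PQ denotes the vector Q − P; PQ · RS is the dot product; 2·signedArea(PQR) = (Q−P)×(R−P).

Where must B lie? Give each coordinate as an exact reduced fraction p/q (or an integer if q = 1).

B = (-541/101, 360/101)

1. B_x = -541/101  [D, A, B are collinear ∩ CB ⟂ DA]
2. B_y = 360/101  [D, A, B are collinear ∩ CB ⟂ DA]
   → B = (-541/101, 360/101)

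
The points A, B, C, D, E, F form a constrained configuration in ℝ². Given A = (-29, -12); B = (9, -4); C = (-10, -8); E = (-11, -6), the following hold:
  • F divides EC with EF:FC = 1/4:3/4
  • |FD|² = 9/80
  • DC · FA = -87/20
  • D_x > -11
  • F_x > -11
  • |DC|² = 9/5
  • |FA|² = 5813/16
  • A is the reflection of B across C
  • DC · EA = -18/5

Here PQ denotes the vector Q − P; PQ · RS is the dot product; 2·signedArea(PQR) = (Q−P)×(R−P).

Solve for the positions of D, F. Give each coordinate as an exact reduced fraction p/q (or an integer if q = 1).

D = (-53/5, -34/5)
F = (-43/4, -13/2)

1. F_x = -43/4  [F divides EC with EF:FC = 1/4:3/4]
2. F_y = -13/2  [F divides EC with EF:FC = 1/4:3/4]
   → F = (-43/4, -13/2)
3. D_x = -53/5  [DC · EA = -18/5 ∩ DC · FA = -87/20]
4. D_y = -34/5  [DC · EA = -18/5 ∩ DC · FA = -87/20]
   → D = (-53/5, -34/5)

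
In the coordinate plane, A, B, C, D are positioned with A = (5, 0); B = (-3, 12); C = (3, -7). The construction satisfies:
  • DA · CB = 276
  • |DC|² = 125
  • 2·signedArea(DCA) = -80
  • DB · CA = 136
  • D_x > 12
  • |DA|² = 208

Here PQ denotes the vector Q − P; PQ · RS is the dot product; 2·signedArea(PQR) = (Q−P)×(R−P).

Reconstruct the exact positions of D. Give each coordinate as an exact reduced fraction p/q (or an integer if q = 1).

1. D_x = 13  [DA · CB = 276 ∩ 2·signedArea(DCA) = -80]
2. D_y = -12  [DA · CB = 276 ∩ 2·signedArea(DCA) = -80]
   → D = (13, -12)

D = (13, -12)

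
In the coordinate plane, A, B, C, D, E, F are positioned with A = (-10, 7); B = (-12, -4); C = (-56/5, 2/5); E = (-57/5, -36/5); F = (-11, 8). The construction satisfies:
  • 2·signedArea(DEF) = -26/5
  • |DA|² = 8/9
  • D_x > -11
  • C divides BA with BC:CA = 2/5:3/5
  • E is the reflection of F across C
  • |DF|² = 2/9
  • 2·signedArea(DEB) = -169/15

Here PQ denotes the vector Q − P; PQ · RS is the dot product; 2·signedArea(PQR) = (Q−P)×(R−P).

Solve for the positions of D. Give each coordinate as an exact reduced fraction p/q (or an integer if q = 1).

D = (-32/3, 23/3)

1. D_x = -32/3  [2·signedArea(DEF) = -26/5 ∩ 2·signedArea(DEB) = -169/15]
2. D_y = 23/3  [2·signedArea(DEF) = -26/5 ∩ 2·signedArea(DEB) = -169/15]
   → D = (-32/3, 23/3)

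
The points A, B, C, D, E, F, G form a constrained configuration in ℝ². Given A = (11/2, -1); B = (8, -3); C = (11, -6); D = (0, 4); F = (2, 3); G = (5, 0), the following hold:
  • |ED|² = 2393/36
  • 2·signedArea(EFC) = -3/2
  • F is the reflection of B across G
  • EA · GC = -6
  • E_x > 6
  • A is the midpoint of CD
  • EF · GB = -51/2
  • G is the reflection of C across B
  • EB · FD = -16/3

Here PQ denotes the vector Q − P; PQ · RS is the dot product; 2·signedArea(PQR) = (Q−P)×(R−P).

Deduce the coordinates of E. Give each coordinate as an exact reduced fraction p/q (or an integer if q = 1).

E = (37/6, -4/3)

1. E_x = 37/6  [EB · FD = -16/3 ∩ 2·signedArea(EFC) = -3/2]
2. E_y = -4/3  [EB · FD = -16/3 ∩ 2·signedArea(EFC) = -3/2]
   → E = (37/6, -4/3)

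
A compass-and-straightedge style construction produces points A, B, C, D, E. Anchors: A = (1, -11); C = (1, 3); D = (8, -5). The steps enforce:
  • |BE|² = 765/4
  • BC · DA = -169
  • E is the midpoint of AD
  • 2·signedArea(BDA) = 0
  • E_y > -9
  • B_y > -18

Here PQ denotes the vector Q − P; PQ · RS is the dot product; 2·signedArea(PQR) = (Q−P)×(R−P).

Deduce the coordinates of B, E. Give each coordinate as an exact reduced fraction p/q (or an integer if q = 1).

B = (-6, -17)
E = (9/2, -8)

1. B_x = -6  [2·signedArea(BDA) = 0 ∩ BC · DA = -169]
2. B_y = -17  [2·signedArea(BDA) = 0 ∩ BC · DA = -169]
   → B = (-6, -17)
3. E_x = 9/2  [E is the midpoint of AD]
4. E_y = -8  [E is the midpoint of AD]
   → E = (9/2, -8)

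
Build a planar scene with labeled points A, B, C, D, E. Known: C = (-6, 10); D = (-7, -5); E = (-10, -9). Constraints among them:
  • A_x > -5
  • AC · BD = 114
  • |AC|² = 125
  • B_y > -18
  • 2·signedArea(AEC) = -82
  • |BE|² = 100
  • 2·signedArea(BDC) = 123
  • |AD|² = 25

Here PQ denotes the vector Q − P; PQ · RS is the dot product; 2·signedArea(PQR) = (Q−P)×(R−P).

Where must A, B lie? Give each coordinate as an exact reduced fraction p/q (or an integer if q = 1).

1. A_x = -4  [line -19·x + 4·y + -72 = 0 ∩ |AD|² = 25]
2. A_y = -1  [line -19·x + 4·y + -72 = 0 ∩ |AD|² = 25]
   → A = (-4, -1)
3. B_x = -16  [2·signedArea(BDC) = 123 ∩ AC · BD = 114]
4. B_y = -17  [2·signedArea(BDC) = 123 ∩ AC · BD = 114]
   → B = (-16, -17)

A = (-4, -1)
B = (-16, -17)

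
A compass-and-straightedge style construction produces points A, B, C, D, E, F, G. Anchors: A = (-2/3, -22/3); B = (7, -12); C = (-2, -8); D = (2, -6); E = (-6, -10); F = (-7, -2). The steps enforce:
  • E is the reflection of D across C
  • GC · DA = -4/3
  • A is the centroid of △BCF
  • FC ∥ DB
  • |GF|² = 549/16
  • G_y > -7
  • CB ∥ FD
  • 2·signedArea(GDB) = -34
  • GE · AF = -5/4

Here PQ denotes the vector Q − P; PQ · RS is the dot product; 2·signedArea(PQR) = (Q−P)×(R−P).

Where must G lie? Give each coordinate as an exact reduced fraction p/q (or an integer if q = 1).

1. G_x = -13/4  [GC · DA = -4/3 ∩ 2·signedArea(GDB) = -34]
2. G_y = -13/2  [GC · DA = -4/3 ∩ 2·signedArea(GDB) = -34]
   → G = (-13/4, -13/2)

G = (-13/4, -13/2)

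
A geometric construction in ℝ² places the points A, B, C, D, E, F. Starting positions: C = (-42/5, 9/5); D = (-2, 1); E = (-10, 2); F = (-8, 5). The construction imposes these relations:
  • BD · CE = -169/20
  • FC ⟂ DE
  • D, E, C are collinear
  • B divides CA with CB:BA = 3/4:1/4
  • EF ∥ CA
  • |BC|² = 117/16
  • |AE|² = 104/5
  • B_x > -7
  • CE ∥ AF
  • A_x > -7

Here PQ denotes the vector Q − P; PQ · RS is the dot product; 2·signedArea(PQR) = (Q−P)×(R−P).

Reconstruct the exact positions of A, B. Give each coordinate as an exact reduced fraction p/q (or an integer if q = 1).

A = (-32/5, 24/5)
B = (-69/10, 81/20)

1. A_x = -32/5  [CE ∥ AF ∩ EF ∥ CA]
2. A_y = 24/5  [CE ∥ AF ∩ EF ∥ CA]
   → A = (-32/5, 24/5)
3. B_x = -69/10  [B divides CA with CB:BA = 3/4:1/4]
4. B_y = 81/20  [B divides CA with CB:BA = 3/4:1/4]
   → B = (-69/10, 81/20)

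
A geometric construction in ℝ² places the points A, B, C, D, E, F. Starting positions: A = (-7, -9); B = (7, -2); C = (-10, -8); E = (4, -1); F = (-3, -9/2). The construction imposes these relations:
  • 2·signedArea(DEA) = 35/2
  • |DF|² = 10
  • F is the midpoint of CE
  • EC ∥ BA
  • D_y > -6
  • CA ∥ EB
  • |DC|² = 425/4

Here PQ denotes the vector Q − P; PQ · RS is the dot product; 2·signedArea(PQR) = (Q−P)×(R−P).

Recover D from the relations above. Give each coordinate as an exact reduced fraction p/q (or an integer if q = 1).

1. D_x = 0  [line 8·x + -11·y + -121/2 = 0 ∩ |DF|² = 10]
2. D_y = -11/2  [line 8·x + -11·y + -121/2 = 0 ∩ |DF|² = 10]
   → D = (0, -11/2)

D = (0, -11/2)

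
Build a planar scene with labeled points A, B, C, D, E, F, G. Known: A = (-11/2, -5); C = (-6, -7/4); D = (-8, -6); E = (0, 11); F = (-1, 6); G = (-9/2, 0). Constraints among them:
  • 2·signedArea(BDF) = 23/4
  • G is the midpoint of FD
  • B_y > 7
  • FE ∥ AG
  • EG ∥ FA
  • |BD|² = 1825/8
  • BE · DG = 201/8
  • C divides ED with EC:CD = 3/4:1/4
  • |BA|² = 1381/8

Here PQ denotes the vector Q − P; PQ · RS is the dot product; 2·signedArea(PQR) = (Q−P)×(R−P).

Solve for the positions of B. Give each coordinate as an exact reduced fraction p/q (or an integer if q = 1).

B = (-3/4, 29/4)

1. B_x = -3/4  [BE · DG = 201/8 ∩ 2·signedArea(BDF) = 23/4]
2. B_y = 29/4  [BE · DG = 201/8 ∩ 2·signedArea(BDF) = 23/4]
   → B = (-3/4, 29/4)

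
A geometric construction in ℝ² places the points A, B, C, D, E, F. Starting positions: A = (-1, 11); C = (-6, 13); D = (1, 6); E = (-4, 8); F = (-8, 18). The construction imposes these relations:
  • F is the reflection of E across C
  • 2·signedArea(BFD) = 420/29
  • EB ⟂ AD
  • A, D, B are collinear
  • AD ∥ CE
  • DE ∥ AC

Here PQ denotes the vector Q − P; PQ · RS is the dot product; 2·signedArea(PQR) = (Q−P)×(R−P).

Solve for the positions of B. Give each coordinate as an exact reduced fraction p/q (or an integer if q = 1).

1. B_x = -11/29  [A, D, B are collinear ∩ EB ⟂ AD]
2. B_y = 274/29  [A, D, B are collinear ∩ EB ⟂ AD]
   → B = (-11/29, 274/29)

B = (-11/29, 274/29)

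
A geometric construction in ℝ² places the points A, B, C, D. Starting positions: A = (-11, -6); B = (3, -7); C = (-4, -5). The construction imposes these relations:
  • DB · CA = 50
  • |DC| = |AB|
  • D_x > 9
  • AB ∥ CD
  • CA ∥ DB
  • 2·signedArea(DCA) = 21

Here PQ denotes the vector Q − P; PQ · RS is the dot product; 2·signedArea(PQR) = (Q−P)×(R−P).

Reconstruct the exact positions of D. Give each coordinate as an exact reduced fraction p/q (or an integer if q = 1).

D = (10, -6)

1. D_x = 10  [CA ∥ DB ∩ AB ∥ CD]
2. D_y = -6  [CA ∥ DB ∩ AB ∥ CD]
   → D = (10, -6)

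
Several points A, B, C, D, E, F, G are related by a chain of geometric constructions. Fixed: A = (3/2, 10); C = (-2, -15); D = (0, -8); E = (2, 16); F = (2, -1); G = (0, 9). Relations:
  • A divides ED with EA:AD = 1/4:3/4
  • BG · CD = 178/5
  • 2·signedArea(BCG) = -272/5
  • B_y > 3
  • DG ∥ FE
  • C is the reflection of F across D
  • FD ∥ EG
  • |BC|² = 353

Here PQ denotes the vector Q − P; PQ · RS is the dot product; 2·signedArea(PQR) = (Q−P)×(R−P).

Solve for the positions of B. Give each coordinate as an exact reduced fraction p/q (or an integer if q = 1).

1. B_x = 9/5  [2·signedArea(BCG) = -272/5 ∩ BG · CD = 178/5]
2. B_y = 17/5  [2·signedArea(BCG) = -272/5 ∩ BG · CD = 178/5]
   → B = (9/5, 17/5)

B = (9/5, 17/5)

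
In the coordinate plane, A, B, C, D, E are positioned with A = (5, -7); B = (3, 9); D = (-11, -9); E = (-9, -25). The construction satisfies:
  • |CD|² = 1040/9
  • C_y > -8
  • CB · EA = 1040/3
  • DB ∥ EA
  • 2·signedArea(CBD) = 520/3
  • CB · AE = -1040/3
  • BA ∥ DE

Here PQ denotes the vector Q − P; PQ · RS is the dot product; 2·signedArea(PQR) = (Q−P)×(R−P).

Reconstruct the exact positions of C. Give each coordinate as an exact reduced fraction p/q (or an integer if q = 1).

1. C_x = -1/3  [CB · EA = 1040/3 ∩ 2·signedArea(CBD) = 520/3]
2. C_y = -23/3  [CB · EA = 1040/3 ∩ 2·signedArea(CBD) = 520/3]
   → C = (-1/3, -23/3)

C = (-1/3, -23/3)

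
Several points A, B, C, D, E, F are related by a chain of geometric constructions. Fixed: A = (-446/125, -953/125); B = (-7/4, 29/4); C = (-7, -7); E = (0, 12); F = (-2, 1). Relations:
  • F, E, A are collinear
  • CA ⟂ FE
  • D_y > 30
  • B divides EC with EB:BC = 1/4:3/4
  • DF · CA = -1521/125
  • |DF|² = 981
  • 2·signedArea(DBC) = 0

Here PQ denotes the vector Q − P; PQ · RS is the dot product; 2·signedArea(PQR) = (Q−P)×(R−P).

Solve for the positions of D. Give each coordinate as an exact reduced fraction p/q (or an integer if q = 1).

1. D_x = 7  [2·signedArea(DBC) = 0 ∩ DF · CA = -1521/125]
2. D_y = 31  [2·signedArea(DBC) = 0 ∩ DF · CA = -1521/125]
   → D = (7, 31)

D = (7, 31)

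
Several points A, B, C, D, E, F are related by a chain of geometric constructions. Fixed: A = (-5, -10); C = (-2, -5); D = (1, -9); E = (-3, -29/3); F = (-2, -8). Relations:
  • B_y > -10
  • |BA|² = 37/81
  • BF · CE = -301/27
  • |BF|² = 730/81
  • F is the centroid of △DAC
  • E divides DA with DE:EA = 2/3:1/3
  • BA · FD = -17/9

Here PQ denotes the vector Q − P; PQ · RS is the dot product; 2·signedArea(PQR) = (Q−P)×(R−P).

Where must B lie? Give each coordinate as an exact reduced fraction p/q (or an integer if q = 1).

1. B_x = -13/3  [BF · CE = -301/27 ∩ BA · FD = -17/9]
2. B_y = -89/9  [BF · CE = -301/27 ∩ BA · FD = -17/9]
   → B = (-13/3, -89/9)

B = (-13/3, -89/9)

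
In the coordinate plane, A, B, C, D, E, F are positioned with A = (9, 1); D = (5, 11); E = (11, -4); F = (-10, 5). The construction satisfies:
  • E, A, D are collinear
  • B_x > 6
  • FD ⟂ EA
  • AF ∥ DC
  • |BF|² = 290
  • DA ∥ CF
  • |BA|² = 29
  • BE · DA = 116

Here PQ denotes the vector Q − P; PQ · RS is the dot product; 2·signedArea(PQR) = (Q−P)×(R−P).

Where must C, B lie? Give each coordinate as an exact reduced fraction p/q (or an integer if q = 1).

B = (7, 6)
C = (-14, 15)

1. C_x = -14  [DA ∥ CF ∩ AF ∥ DC]
2. C_y = 15  [DA ∥ CF ∩ AF ∥ DC]
   → C = (-14, 15)
3. B_x = 7  [line -4·x + 10·y + -32 = 0 ∩ |BF|² = 290]
4. B_y = 6  [line -4·x + 10·y + -32 = 0 ∩ |BF|² = 290]
   → B = (7, 6)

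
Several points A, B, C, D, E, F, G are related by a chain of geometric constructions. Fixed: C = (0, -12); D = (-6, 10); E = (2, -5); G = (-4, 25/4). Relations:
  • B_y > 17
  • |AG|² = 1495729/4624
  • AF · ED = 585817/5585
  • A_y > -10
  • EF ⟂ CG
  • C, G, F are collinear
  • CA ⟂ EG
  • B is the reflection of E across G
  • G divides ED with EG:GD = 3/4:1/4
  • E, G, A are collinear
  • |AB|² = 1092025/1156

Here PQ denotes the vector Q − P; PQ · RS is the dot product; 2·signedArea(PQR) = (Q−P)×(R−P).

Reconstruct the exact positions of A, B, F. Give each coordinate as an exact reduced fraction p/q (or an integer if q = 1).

A = (1290/289, -2780/289)
B = (-10, 35/2)
F = (-7664/5585, -32053/5585)

1. A_x = 1290/289  [E, G, A are collinear ∩ CA ⟂ EG]
2. A_y = -2780/289  [E, G, A are collinear ∩ CA ⟂ EG]
   → A = (1290/289, -2780/289)
3. B_x = -10  [B is the reflection of E across G]
4. B_y = 35/2  [B is the reflection of E across G]
   → B = (-10, 35/2)
5. F_x = -7664/5585  [C, G, F are collinear ∩ EF ⟂ CG]
6. F_y = -32053/5585  [C, G, F are collinear ∩ EF ⟂ CG]
   → F = (-7664/5585, -32053/5585)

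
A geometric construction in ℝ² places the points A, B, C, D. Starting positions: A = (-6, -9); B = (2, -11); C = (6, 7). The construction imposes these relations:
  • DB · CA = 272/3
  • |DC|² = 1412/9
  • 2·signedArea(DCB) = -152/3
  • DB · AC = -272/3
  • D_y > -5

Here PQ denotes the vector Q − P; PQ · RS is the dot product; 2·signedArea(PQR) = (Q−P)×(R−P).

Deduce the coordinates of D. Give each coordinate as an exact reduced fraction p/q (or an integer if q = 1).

1. D_x = 2/3  [DB · CA = 272/3 ∩ 2·signedArea(DCB) = -152/3]
2. D_y = -13/3  [DB · CA = 272/3 ∩ 2·signedArea(DCB) = -152/3]
   → D = (2/3, -13/3)

D = (2/3, -13/3)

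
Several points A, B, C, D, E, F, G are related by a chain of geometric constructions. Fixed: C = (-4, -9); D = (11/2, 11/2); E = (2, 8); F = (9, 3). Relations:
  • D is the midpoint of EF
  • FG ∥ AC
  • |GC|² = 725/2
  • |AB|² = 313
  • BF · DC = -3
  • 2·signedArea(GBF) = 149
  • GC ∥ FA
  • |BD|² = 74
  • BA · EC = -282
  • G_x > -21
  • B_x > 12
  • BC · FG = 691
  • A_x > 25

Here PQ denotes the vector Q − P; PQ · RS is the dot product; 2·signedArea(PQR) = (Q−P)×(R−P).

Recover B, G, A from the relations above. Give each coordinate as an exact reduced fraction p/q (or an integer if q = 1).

1. B_x = 25/2  [line 19/2·x + 29/2·y + -126 = 0 ∩ |BD|² = 74]
2. B_y = 1/2  [line 19/2·x + 29/2·y + -126 = 0 ∩ |BD|² = 74]
   → B = (25/2, 1/2)
3. G_x = -41/2  [2·signedArea(GBF) = 149 ∩ BC · FG = 691]
4. G_y = -37/2  [2·signedArea(GBF) = 149 ∩ BC · FG = 691]
   → G = (-41/2, -37/2)
5. A_x = 51/2  [FG ∥ AC ∩ GC ∥ FA]
6. A_y = 25/2  [FG ∥ AC ∩ GC ∥ FA]
   → A = (51/2, 25/2)

A = (51/2, 25/2)
B = (25/2, 1/2)
G = (-41/2, -37/2)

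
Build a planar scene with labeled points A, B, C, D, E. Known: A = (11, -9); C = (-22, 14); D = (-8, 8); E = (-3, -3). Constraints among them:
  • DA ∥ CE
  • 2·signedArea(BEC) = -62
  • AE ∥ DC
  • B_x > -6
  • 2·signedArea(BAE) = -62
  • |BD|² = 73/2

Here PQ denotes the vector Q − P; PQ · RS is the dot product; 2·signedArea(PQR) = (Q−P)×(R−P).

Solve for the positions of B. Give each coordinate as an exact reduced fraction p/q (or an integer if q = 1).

B = (-11/2, 5/2)

1. B_x = -11/2  [2·signedArea(BAE) = -62 ∩ 2·signedArea(BEC) = -62]
2. B_y = 5/2  [2·signedArea(BAE) = -62 ∩ 2·signedArea(BEC) = -62]
   → B = (-11/2, 5/2)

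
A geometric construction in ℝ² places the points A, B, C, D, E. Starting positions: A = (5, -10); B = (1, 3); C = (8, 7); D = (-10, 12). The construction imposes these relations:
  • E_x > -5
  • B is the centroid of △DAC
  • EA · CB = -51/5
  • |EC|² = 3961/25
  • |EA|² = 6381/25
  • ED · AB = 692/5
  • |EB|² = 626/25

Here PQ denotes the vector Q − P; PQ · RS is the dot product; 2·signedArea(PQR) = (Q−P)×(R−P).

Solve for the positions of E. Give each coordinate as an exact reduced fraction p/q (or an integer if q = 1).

1. E_x = -4  [EA · CB = -51/5 ∩ ED · AB = 692/5]
2. E_y = 16/5  [EA · CB = -51/5 ∩ ED · AB = 692/5]
   → E = (-4, 16/5)

E = (-4, 16/5)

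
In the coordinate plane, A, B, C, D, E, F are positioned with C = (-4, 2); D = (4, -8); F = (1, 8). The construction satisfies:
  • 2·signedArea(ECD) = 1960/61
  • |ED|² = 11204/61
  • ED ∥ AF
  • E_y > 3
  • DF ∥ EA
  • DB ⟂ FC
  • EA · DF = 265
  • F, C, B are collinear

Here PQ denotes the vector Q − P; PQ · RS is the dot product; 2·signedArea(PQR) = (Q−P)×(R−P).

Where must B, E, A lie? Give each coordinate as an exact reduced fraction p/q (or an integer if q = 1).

A = (-327/61, 1218/61)
B = (-344/61, 2/61)
E = (-144/61, 242/61)

1. B_x = -344/61  [F, C, B are collinear ∩ DB ⟂ FC]
2. B_y = 2/61  [F, C, B are collinear ∩ DB ⟂ FC]
   → B = (-344/61, 2/61)
3. E_x = -144/61  [line 10·x + 8·y + -496/61 = 0 ∩ |ED|² = 11204/61]
4. E_y = 242/61  [line 10·x + 8·y + -496/61 = 0 ∩ |ED|² = 11204/61]
   → E = (-144/61, 242/61)
5. A_x = -327/61  [ED ∥ AF ∩ DF ∥ EA]
6. A_y = 1218/61  [ED ∥ AF ∩ DF ∥ EA]
   → A = (-327/61, 1218/61)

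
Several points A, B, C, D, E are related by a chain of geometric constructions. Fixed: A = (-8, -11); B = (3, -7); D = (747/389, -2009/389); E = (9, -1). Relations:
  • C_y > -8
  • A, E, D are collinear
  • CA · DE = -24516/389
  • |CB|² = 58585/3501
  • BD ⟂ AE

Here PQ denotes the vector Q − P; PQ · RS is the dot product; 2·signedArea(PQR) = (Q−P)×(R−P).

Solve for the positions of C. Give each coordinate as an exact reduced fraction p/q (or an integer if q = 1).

C = (-1198/1167, -9011/1167)

1. C_x = -1198/1167  [line -2754/389·x + -1620/389·y + -15336/389 = 0 ∩ |CB|² = 58585/3501]
2. C_y = -9011/1167  [line -2754/389·x + -1620/389·y + -15336/389 = 0 ∩ |CB|² = 58585/3501]
   → C = (-1198/1167, -9011/1167)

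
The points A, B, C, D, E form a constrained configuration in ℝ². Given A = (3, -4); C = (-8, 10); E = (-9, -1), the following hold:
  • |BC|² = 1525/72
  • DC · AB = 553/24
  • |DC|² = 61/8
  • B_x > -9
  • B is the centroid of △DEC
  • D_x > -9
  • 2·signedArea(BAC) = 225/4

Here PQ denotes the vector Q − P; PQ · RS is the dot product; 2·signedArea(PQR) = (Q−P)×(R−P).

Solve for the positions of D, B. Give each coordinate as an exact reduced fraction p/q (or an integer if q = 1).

1. B_x = -101/12  [line -14·x + -11·y + -233/4 = 0 ∩ |BC|² = 1525/72]
2. B_y = 65/12  [line -14·x + -11·y + -233/4 = 0 ∩ |BC|² = 1525/72]
   → B = (-101/12, 65/12)
3. D_x = -33/4  [DC · AB = 553/24 ∩ B is the centroid of △DEC]
4. D_y = 29/4  [DC · AB = 553/24 ∩ B is the centroid of △DEC]
   → D = (-33/4, 29/4)

B = (-101/12, 65/12)
D = (-33/4, 29/4)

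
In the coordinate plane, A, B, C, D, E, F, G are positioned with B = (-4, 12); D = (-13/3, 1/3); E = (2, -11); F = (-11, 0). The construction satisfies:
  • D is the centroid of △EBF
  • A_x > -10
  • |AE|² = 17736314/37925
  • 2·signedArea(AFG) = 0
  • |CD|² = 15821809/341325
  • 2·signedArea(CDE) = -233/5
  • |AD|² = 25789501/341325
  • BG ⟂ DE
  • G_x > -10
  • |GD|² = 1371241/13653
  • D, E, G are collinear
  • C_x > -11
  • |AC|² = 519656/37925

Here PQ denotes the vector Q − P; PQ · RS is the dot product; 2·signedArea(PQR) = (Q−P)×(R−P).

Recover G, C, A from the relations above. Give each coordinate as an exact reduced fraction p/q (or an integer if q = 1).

A = (-72647/7585, 55108/7585)
C = (-78041/7585, 27554/7585)
G = (-13990/1517, 13777/1517)

1. G_x = -13990/1517  [D, E, G are collinear ∩ BG ⟂ DE]
2. G_y = 13777/1517  [D, E, G are collinear ∩ BG ⟂ DE]
   → G = (-13990/1517, 13777/1517)
3. A_x = -72647/7585  [line -13777/1517·x + 2697/1517·y + -151547/1517 = 0 ∩ |AD|² = 25789501/341325]
4. A_y = 55108/7585  [line -13777/1517·x + 2697/1517·y + -151547/1517 = 0 ∩ |AD|² = 25789501/341325]
   → A = (-72647/7585, 55108/7585)
5. C_x = -78041/7585  [line 34/3·x + 19/3·y + 468/5 = 0 ∩ |AC|² = 519656/37925]
6. C_y = 27554/7585  [line 34/3·x + 19/3·y + 468/5 = 0 ∩ |AC|² = 519656/37925]
   → C = (-78041/7585, 27554/7585)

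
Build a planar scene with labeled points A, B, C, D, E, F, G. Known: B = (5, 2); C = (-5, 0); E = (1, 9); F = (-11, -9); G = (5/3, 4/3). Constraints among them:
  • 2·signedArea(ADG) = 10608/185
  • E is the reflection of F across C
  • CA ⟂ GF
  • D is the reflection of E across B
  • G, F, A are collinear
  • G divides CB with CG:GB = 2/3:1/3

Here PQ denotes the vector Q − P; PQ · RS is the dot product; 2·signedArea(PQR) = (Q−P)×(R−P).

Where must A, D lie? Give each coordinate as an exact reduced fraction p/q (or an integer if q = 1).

A = (-553/185, -456/185)
D = (9, -5)

1. A_x = -553/185  [G, F, A are collinear ∩ CA ⟂ GF]
2. A_y = -456/185  [G, F, A are collinear ∩ CA ⟂ GF]
   → A = (-553/185, -456/185)
3. D_x = 9  [D is the reflection of E across B]
4. D_y = -5  [D is the reflection of E across B]
   → D = (9, -5)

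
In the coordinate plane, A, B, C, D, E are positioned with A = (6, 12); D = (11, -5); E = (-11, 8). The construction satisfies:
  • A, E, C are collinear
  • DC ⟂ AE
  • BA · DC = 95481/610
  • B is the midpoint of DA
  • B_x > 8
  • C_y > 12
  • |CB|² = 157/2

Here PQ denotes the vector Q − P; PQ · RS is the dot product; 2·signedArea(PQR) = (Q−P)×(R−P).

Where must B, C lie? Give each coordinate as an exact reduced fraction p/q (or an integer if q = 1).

1. B_x = 17/2  [B is the midpoint of DA]
2. B_y = 7/2  [B is the midpoint of DA]
   → B = (17/2, 7/2)
3. C_x = 2119/305  [A, E, C are collinear ∩ DC ⟂ AE]
4. C_y = 3728/305  [A, E, C are collinear ∩ DC ⟂ AE]
   → C = (2119/305, 3728/305)

B = (17/2, 7/2)
C = (2119/305, 3728/305)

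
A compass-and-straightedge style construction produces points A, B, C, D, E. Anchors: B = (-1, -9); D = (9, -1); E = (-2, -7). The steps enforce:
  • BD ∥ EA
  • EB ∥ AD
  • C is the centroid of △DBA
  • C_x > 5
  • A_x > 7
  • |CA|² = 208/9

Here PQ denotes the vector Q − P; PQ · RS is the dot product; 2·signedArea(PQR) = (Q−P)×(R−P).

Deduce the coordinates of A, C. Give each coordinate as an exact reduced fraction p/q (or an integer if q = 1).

1. A_x = 8  [EB ∥ AD ∩ BD ∥ EA]
2. A_y = 1  [EB ∥ AD ∩ BD ∥ EA]
   → A = (8, 1)
3. C_x = 16/3  [C is the centroid of △DBA]
4. C_y = -3  [C is the centroid of △DBA]
   → C = (16/3, -3)

A = (8, 1)
C = (16/3, -3)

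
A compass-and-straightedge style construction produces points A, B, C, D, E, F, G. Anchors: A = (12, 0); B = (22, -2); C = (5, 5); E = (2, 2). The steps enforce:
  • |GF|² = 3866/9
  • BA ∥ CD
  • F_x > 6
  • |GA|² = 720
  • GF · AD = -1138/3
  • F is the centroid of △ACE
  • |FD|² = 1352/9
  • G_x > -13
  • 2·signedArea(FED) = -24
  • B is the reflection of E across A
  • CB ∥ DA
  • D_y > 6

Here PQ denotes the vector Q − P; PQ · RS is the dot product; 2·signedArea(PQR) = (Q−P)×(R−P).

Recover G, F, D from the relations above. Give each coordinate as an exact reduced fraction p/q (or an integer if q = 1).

D = (-5, 7)
F = (19/3, 7/3)
G = (-12, 12)

1. F_x = 19/3  [F is the centroid of △ACE]
2. F_y = 7/3  [F is the centroid of △ACE]
   → F = (19/3, 7/3)
3. D_x = -5  [CB ∥ DA ∩ BA ∥ CD]
4. D_y = 7  [CB ∥ DA ∩ BA ∥ CD]
   → D = (-5, 7)
5. G_x = -12  [line 17·x + -7·y + 288 = 0 ∩ |GA|² = 720]
6. G_y = 12  [line 17·x + -7·y + 288 = 0 ∩ |GA|² = 720]
   → G = (-12, 12)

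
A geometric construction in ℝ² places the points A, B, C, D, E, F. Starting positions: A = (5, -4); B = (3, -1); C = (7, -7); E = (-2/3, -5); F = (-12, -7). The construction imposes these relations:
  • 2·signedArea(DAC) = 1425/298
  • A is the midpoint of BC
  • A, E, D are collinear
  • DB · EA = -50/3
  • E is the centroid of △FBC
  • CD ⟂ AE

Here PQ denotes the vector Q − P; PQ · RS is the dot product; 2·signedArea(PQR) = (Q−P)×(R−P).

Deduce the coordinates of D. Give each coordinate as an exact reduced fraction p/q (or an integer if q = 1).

D = (1915/298, -1117/298)

1. D_x = 1915/298  [A, E, D are collinear ∩ CD ⟂ AE]
2. D_y = -1117/298  [A, E, D are collinear ∩ CD ⟂ AE]
   → D = (1915/298, -1117/298)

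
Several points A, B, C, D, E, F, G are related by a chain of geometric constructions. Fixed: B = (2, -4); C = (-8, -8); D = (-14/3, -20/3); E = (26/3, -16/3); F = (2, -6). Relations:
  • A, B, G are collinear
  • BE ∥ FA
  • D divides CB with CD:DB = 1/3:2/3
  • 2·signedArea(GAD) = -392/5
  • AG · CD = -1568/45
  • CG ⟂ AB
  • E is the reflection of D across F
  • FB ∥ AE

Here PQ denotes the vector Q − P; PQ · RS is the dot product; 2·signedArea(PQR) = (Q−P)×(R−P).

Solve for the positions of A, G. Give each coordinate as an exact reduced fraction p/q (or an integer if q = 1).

A = (26/3, -22/3)
G = (-22/5, -4/5)

1. A_x = 26/3  [FB ∥ AE ∩ BE ∥ FA]
2. A_y = -22/3  [FB ∥ AE ∩ BE ∥ FA]
   → A = (26/3, -22/3)
3. G_x = -22/5  [A, B, G are collinear ∩ CG ⟂ AB]
4. G_y = -4/5  [A, B, G are collinear ∩ CG ⟂ AB]
   → G = (-22/5, -4/5)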